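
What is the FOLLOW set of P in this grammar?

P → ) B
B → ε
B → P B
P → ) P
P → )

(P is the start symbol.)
To compute FOLLOW(P), find every occurrence of P on a right-hand side N → α P β: add FIRST(β) \ {ε}, and if β is empty or nullable also add FOLLOW(N). Iterate to a fixed point.

P is the start symbol, so $ ∈ FOLLOW(P).
In B → P B: P is followed by B, add FIRST(B) \ {ε} = { ')' }
  B is nullable, so also add FOLLOW(B)
In P → ) P: P is at the end; this adds FOLLOW(P) to itself — nothing new

The FOLLOW sets referred to above (computed the same way, to a fixed point):
  FOLLOW(B) = { $, ')' }

Taking the union: FOLLOW(P) = { $, ')' }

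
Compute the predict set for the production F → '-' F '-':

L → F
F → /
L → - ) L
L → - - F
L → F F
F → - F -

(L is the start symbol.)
{ '-' }

PREDICT(F → '-' F '-') = (FIRST(RHS) \ {ε}) ∪ (FOLLOW(F) if ε ∈ FIRST(RHS), i.e. RHS ⇒* ε)
FIRST('-' F '-') = { '-' }
ε ∉ FIRST('-' F '-'), so FOLLOW(F) is not added.
PREDICT(F → '-' F '-') = { '-' }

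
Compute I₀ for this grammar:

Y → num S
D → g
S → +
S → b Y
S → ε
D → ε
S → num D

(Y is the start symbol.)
First, augment the grammar with Y' → Y
I₀ = CLOSURE({ [Y' → . Y] }):
  [Y' → . Y] has the dot before Y: add [Y → . num S]
No further items can be added.

I₀ = { [Y → . num S], [Y' → . Y] }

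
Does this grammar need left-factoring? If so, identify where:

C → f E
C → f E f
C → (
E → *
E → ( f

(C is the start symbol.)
Yes, C has productions with common prefix 'f E'

Left-factoring is needed when two productions for the same non-terminal
share a common prefix on the right-hand side.

Productions for C:
  C → f E
  C → f E f
  C → (
Productions for E:
  E → *
  E → ( f

Found common prefix 'f E' in productions for C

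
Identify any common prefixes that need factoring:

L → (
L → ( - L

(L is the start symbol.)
Left-factoring is needed when two productions for the same non-terminal
share a common prefix on the right-hand side.

Productions for L:
  L → (
  L → ( - L

Found common prefix '(' in productions for L

Answer: Yes, L has productions with common prefix '('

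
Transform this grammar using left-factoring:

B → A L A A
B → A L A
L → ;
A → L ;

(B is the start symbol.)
B → A L A B'
B' → A
B' → ε
L → ;
A → L ;

Left-factoring transforms A → αβ₁ | αβ₂ into A → αA' and A' → β₁ | β₂
(α is the longest common prefix among the alternatives). Repeat until
no nonterminal has two alternatives with a common prefix.

Round 1: B has alternatives sharing prefix 'A L A'. Introduce B': B → A L A B'
  Add: B' → A
  Add: B' → ε

No remaining common prefixes — done.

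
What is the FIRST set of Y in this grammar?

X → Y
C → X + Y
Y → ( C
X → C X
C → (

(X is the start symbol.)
From Y → ( C:
  - '(' is a terminal: add '(' and stop

Collecting: FIRST(Y) = { '(' }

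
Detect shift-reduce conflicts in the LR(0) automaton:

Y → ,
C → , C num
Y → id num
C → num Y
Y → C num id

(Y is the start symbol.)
Yes — I1: [Y → , .] vs [C → . , C num]

Augment with Y' → Y and build the canonical LR(0) collection (I0 = CLOSURE({[Y' → . Y]}), then GOTO on every symbol after a dot until no new states appear). It has 13 states:
  I0: { [C → . , C num], [C → . num Y], [Y → . ,], [Y → . C num id], [Y → . id num], [Y' → . Y] }  — shift
  I1: { [C → , . C num], [C → . , C num], [C → . num Y], [Y → , .] }  — shift, reduce
  I2: { [Y → C . num id] }  — shift
  I3: { [Y' → Y .] }  — accept
  I4: { [Y → id . num] }  — shift
  I5: { [C → . , C num], [C → . num Y], [C → num . Y], [Y → . ,], [Y → . C num id], [Y → . id num] }  — shift
  I6: { [C → num Y .] }  — reduce
  I7: { [Y → id num .] }  — reduce
  I8: { [Y → C num . id] }  — shift
  I9: { [Y → C num id .] }  — reduce
  I10: { [C → , . C num], [C → . , C num], [C → . num Y] }  — shift
  I11: { [C → , C . num] }  — shift
  I12: { [C → , C num .] }  — reduce

I1 contains reduce item [Y → , .] and shift items [C → . , C num], [C → . num Y] — shift-reduce conflict.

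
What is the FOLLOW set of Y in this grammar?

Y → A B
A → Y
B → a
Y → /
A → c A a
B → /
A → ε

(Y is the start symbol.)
{ $, '/', 'a' }

Y is the start symbol, so $ ∈ FOLLOW(Y).
In A → Y: Y is at the end, add FOLLOW(A)

The FOLLOW sets referred to above (computed the same way, to a fixed point):
  FOLLOW(A) = { '/', 'a' }

Taking the union: FOLLOW(Y) = { $, '/', 'a' }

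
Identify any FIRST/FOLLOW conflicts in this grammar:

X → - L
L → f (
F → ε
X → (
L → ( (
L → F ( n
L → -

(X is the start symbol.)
Nullable non-terminals: F.
F has a nullable alternative but only one production, so nothing to check.

L, X have no nullable alternative, so no FIRST/FOLLOW check is needed there.

No FIRST/FOLLOW conflicts found.

Answer: No FIRST/FOLLOW conflicts.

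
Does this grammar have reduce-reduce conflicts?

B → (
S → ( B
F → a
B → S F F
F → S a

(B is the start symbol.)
No reduce-reduce conflicts

Augment with B' → B and build the canonical LR(0) collection (I0 = CLOSURE({[B' → . B]}), then GOTO on every symbol after a dot until no new states appear). It has 11 states:
  I0: { [B → . (], [B → . S F F], [B' → . B], [S → . ( B] }  — shift
  I1: { [B → ( .], [B → . (], [B → . S F F], [S → ( . B], [S → . ( B] }  — shift, reduce
  I2: { [B' → B .] }  — accept
  I3: { [B → S . F F], [F → . S a], [F → . a], [S → . ( B] }  — shift
  I4: { [B → . (], [B → . S F F], [S → ( . B], [S → . ( B] }  — shift
  I5: { [B → S F . F], [F → . S a], [F → . a], [S → . ( B] }  — shift
  I6: { [F → S . a] }  — shift
  I7: { [F → a .] }  — reduce
  I8: { [F → S a .] }  — reduce
  I9: { [B → S F F .] }  — reduce
  I10: { [S → ( B .] }  — reduce

No state contains more than one complete item.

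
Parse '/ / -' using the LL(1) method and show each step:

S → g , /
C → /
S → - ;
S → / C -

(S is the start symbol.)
LL(1) parsing maintains a stack (initially the start symbol over $) and the input. At each step: if the stack top is a terminal, match it against the current input token; if it is a non-terminal N, replace it with the RHS of M[N, lookahead] (the unique production whose predict set contains the lookahead).

Stack is shown with the top on the left.

Stack    Input    Action
------------------------
S $      / / - $  output S → / C -
/ C - $  / / - $  match '/'
C - $    / - $    output C → /
/ - $    / - $    match '/'
- $      - $      match '-'
$        $        accept

The string is accepted.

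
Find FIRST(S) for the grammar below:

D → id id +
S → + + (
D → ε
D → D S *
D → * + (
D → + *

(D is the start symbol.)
{ '+' }

To compute FIRST(S), examine every production with S on the left-hand side, reading each right-hand side left to right until a non-nullable symbol is reached.

From S → + + (:
  - '+' is a terminal: add '+' and stop

Collecting: FIRST(S) = { '+' }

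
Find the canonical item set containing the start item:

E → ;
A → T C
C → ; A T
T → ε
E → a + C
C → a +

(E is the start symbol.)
First, augment the grammar with E' → E
I₀ = CLOSURE({ [E' → . E] }):
  [E' → . E] has the dot before E: add [E → . ;], [E → . a + C]
No further items can be added.

I₀ = { [E → . ;], [E → . a + C], [E' → . E] }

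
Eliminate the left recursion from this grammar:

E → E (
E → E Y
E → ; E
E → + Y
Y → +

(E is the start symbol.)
E → ; E E'
E → + Y E'
E' → ( E'
E' → Y E'
E' → ε
Y → +

E is directly left-recursive. The standard transformation for
  A → A α₁ | ... | A α_m | β₁ | ... | β_n
is
  A  → β₁ A' | ... | β_n A'
  A' → α₁ A' | ... | α_m A' | ε

E → ; E becomes E → ; E E'
E → + Y becomes E → + Y E'
E → E ( becomes E' → ( E'
E → E Y becomes E' → Y E'
Add E' → ε

Productions for other non-terminals are unchanged:
  Y → +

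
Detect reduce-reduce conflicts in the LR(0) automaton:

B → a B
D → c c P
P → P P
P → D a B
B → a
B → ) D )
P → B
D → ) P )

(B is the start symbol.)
No reduce-reduce conflicts

A reduce-reduce conflict occurs when an LR(0) state has two complete items [A → α .] and [B → β .] — both call for a reduction, and with no lookahead the parser cannot choose between them.

Augment with B' → B and build the canonical LR(0) collection (I0 = CLOSURE({[B' → . B]}), then GOTO on every symbol after a dot until no new states appear). It has 20 states:
  I0: { [B → . ) D )], [B → . a B], [B → . a], [B' → . B] }  — shift
  I1: { [B → ) . D )], [D → . ) P )], [D → . c c P] }  — shift
  I2: { [B' → B .] }  — accept
  I3: { [B → . ) D )], [B → . a B], [B → . a], [B → a . B], [B → a .] }  — shift, reduce
  I4: { [B → a B .] }  — reduce
  I5: { [B → . ) D )], [B → . a B], [B → . a], [D → ) . P )], [D → . ) P )], [D → . c c P], [P → . B], [P → . D a B], [P → . P P] }  — shift
  I6: { [B → ) D . )] }  — shift
  I7: { [D → c . c P] }  — shift
  I8: { [B → . ) D )], [B → . a B], [B → . a], [D → . ) P )], [D → . c c P], [D → c c . P], [P → . B], [P → . D a B], [P → . P P] }  — shift
  I9: { [B → ) . D )], [B → . ) D )], [B → . a B], [B → . a], [D → ) . P )], [D → . ) P )], [D → . c c P], [P → . B], [P → . D a B], [P → . P P] }  — shift
  I10: { [P → B .] }  — reduce
  I11: { [P → D . a B] }  — shift
  I12: { [B → . ) D )], [B → . a B], [B → . a], [D → . ) P )], [D → . c c P], [D → c c P .], [P → . B], [P → . D a B], [P → . P P], [P → P . P] }  — shift, reduce
  I13: { [B → . ) D )], [B → . a B], [B → . a], [D → . ) P )], [D → . c c P], [P → . B], [P → . D a B], [P → . P P], [P → P . P], [P → P P .] }  — shift, reduce
  I14: { [B → . ) D )], [B → . a B], [B → . a], [P → D a . B] }  — shift
  I15: { [P → D a B .] }  — reduce
  I16: { [B → ) D . )], [P → D . a B] }  — shift
  I17: { [B → . ) D )], [B → . a B], [B → . a], [D → ) P . )], [D → . ) P )], [D → . c c P], [P → . B], [P → . D a B], [P → . P P], [P → P . P] }  — shift
  I18: { [B → ) . D )], [B → . ) D )], [B → . a B], [B → . a], [D → ) . P )], [D → ) P ) .], [D → . ) P )], [D → . c c P], [P → . B], [P → . D a B], [P → . P P] }  — shift, reduce
  I19: { [B → ) D ) .] }  — reduce

No state contains more than one complete item.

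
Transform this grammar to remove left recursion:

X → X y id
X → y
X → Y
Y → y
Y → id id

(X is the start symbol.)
X → y X'
X → Y X'
X' → y id X'
X' → ε
Y → y
Y → id id

X is directly left-recursive. The standard transformation for
  A → A α₁ | ... | A α_m | β₁ | ... | β_n
is
  A  → β₁ A' | ... | β_n A'
  A' → α₁ A' | ... | α_m A' | ε

X → y becomes X → y X'
X → Y becomes X → Y X'
X → X y id becomes X' → y id X'
Add X' → ε

Productions for other non-terminals are unchanged:
  Y → y
  Y → id id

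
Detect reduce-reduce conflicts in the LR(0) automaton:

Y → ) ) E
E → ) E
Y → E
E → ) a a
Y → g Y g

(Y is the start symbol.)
Augment with Y' → Y and build the canonical LR(0) collection (I0 = CLOSURE({[Y' → . Y]}), then GOTO on every symbol after a dot until no new states appear). It has 13 states:
  I0: { [E → . ) E], [E → . ) a a], [Y → . ) ) E], [Y → . E], [Y → . g Y g], [Y' → . Y] }  — shift
  I1: { [E → ) . E], [E → ) . a a], [E → . ) E], [E → . ) a a], [Y → ) . ) E] }  — shift
  I2: { [Y → E .] }  — reduce
  I3: { [Y' → Y .] }  — accept
  I4: { [E → . ) E], [E → . ) a a], [Y → . ) ) E], [Y → . E], [Y → . g Y g], [Y → g . Y g] }  — shift
  I5: { [Y → g Y . g] }  — shift
  I6: { [Y → g Y g .] }  — reduce
  I7: { [E → ) . E], [E → ) . a a], [E → . ) E], [E → . ) a a], [Y → ) ) . E] }  — shift
  I8: { [E → ) E .] }  — reduce
  I9: { [E → ) a . a] }  — shift
  I10: { [E → ) a a .] }  — reduce
  I11: { [E → ) . E], [E → ) . a a], [E → . ) E], [E → . ) a a] }  — shift
  I12: { [E → ) E .], [Y → ) ) E .] }  — 2 reduces

I12 contains complete items [E → ) E .], [Y → ) ) E .] — reduce-reduce conflict.

Answer: Yes — I12: [E → ) E .] vs [Y → ) ) E .]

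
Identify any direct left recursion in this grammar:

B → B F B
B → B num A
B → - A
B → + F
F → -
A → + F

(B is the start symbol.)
Direct left recursion occurs when N → N α for some non-terminal N (the right-hand side begins with the left-hand side itself).

B → B F B: LEFT RECURSIVE (starts with B)
B → B num A: LEFT RECURSIVE (starts with B)
B → - A: starts with '-'
B → + F: starts with '+'
F → -: starts with '-'
A → + F: starts with '+'

The grammar has direct left recursion on: B.

Answer: Yes, B is left-recursive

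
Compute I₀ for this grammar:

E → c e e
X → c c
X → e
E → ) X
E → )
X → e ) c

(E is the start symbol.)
{ [E → . ) X], [E → . )], [E → . c e e], [E' → . E] }

First, augment the grammar with E' → E
I₀ = CLOSURE({ [E' → . E] }):
  [E' → . E] has the dot before E: add [E → . c e e], [E → . ) X], [E → . )]
No further items can be added.

I₀ = { [E → . ) X], [E → . )], [E → . c e e], [E' → . E] }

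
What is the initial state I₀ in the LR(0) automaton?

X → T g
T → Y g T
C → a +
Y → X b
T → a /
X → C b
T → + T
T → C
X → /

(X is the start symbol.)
{ [C → . a +], [T → . + T], [T → . C], [T → . Y g T], [T → . a /], [X → . /], [X → . C b], [X → . T g], [X' → . X], [Y → . X b] }

First, augment the grammar with X' → X
I₀ = CLOSURE({ [X' → . X] }):
  [X' → . X] has the dot before X: add [X → . T g], [X → . C b], [X → . /]
  [X → . T g] has the dot before T: add [T → . Y g T], [T → . a /], [T → . + T], [T → . C]
  [X → . C b] has the dot before C: add [C → . a +]
  [T → . Y g T] has the dot before Y: add [Y → . X b]
No further items can be added.

I₀ = { [C → . a +], [T → . + T], [T → . C], [T → . Y g T], [T → . a /], [X → . /], [X → . C b], [X → . T g], [X' → . X], [Y → . X b] }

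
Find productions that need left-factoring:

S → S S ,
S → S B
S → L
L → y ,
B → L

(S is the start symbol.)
Left-factoring is needed when two productions for the same non-terminal
share a common prefix on the right-hand side.

Productions for S:
  S → S S ,
  S → S B
  S → L

Found common prefix 'S' in productions for S

Answer: Yes, S has productions with common prefix 'S'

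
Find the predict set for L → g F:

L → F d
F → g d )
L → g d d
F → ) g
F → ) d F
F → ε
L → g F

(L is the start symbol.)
PREDICT(L → g F) = (FIRST(RHS) \ {ε}) ∪ (FOLLOW(L) if ε ∈ FIRST(RHS), i.e. RHS ⇒* ε)
FIRST(g F) = { 'g' }
ε ∉ FIRST(g F), so FOLLOW(L) is not added.
PREDICT(L → g F) = { 'g' }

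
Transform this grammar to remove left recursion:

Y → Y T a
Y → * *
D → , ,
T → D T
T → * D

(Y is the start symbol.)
Y is directly left-recursive. The standard transformation for
  A → A α₁ | ... | A α_m | β₁ | ... | β_n
is
  A  → β₁ A' | ... | β_n A'
  A' → α₁ A' | ... | α_m A' | ε

Y → * * becomes Y → * * Y'
Y → Y T a becomes Y' → T a Y'
Add Y' → ε

Productions for other non-terminals are unchanged:
  D → , ,
  T → D T
  T → * D

Resulting grammar:
Y → * * Y'
Y' → T a Y'
Y' → ε
D → , ,
T → D T
T → * D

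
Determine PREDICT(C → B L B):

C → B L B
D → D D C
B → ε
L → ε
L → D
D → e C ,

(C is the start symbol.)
PREDICT(C → B L B) = (FIRST(RHS) \ {ε}) ∪ (FOLLOW(C) if ε ∈ FIRST(RHS), i.e. RHS ⇒* ε)
FIRST(B) = { ε }
FIRST(L) = { 'e', ε }
FIRST(B L B) = { 'e', ε }
ε ∈ FIRST(B L B) (the right-hand side is nullable), so add FOLLOW(C) = { $, ',', 'e' }
PREDICT(C → B L B) = { $, ',', 'e' }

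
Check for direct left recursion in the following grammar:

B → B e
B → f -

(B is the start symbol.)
Yes, B is left-recursive

B → B e: LEFT RECURSIVE (starts with B)
B → f -: starts with f

The grammar has direct left recursion on: B.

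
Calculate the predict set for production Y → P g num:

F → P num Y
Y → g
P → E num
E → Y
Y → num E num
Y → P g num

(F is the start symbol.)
PREDICT(Y → P g num) = (FIRST(RHS) \ {ε}) ∪ (FOLLOW(Y) if ε ∈ FIRST(RHS), i.e. RHS ⇒* ε)
FIRST(P) = { 'g', 'num' }
FIRST(P g num) = { 'g', 'num' }
ε ∉ FIRST(P g num), so FOLLOW(Y) is not added.
PREDICT(Y → P g num) = { 'g', 'num' }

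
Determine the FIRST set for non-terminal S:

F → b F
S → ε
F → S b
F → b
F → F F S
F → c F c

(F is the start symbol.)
To compute FIRST(S), examine every production with S on the left-hand side, reading each right-hand side left to right until a non-nullable symbol is reached.

From S → ε:
  - ε-production, so ε ∈ FIRST(S)

Collecting: FIRST(S) = { ε }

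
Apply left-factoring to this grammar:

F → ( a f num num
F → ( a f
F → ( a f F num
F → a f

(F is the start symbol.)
Left-factoring transforms A → αβ₁ | αβ₂ into A → αA' and A' → β₁ | β₂
(α is the longest common prefix among the alternatives). Repeat until
no nonterminal has two alternatives with a common prefix.

Round 1: F has alternatives sharing prefix '( a f'. Introduce F': F → ( a f F'
  Add: F' → num num
  Add: F' → ε
  Add: F' → F num

No remaining common prefixes — done.

Resulting grammar:
F → ( a f F'
F' → num num
F' → ε
F' → F num
F → a f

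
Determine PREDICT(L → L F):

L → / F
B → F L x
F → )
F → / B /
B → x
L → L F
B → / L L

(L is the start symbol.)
{ '/' }

PREDICT(L → L F) = (FIRST(RHS) \ {ε}) ∪ (FOLLOW(L) if ε ∈ FIRST(RHS), i.e. RHS ⇒* ε)
FIRST(L) = { '/' }
FIRST(L F) = { '/' }
ε ∉ FIRST(L F), so FOLLOW(L) is not added.
PREDICT(L → L F) = { '/' }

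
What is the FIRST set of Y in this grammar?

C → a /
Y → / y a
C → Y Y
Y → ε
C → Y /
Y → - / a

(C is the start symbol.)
To compute FIRST(Y), examine every production with Y on the left-hand side, reading each right-hand side left to right until a non-nullable symbol is reached.

From Y → / y a:
  - '/' is a terminal: add '/' and stop
From Y → ε:
  - ε-production, so ε ∈ FIRST(Y)
From Y → - / a:
  - '-' is a terminal: add '-' and stop

Collecting: FIRST(Y) = { '-', '/', ε }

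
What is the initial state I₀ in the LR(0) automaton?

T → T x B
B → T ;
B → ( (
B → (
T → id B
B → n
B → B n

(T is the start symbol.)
{ [T → . T x B], [T → . id B], [T' → . T] }

First, augment the grammar with T' → T
I₀ = CLOSURE({ [T' → . T] }):
  [T' → . T] has the dot before T: add [T → . T x B], [T → . id B]
No further items can be added.

I₀ = { [T → . T x B], [T → . id B], [T' → . T] }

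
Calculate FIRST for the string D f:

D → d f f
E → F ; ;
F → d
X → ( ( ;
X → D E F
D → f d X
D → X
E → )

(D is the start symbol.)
FIRST sets of the non-terminals involved (from the grammar, by fixed-point iteration):
  FIRST(D) = { '(', 'd', 'f' }

To compute FIRST(D f), process the symbols left to right:
Symbol D is a non-terminal. Add FIRST(D) \ {ε} = { '(', 'd', 'f' }
D is not nullable (ε ∉ FIRST(D)), so stop here.
FIRST(D f) = { '(', 'd', 'f' }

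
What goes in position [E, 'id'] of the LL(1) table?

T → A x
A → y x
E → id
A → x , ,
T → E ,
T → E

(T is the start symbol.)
E → id

To find M[E, 'id'], we find productions for E where 'id' is in the predict set (PREDICT(N → α) = (FIRST(α) \ {ε}) ∪ (FOLLOW(N) if α ⇒* ε)).

E → id: PREDICT = { 'id' }
  'id' is in predict set, so this production goes in M[E, 'id']

M[E, 'id'] = E → id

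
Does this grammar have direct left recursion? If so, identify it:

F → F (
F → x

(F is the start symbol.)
Direct left recursion occurs when N → N α for some non-terminal N (the right-hand side begins with the left-hand side itself).

F → F (: LEFT RECURSIVE (starts with F)
F → x: starts with x

The grammar has direct left recursion on: F.

Answer: Yes, F is left-recursive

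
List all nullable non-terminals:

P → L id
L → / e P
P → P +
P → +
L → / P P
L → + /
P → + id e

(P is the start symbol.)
None

A non-terminal is nullable if it can derive ε (the empty string): either it has an ε-production, or it has a production whose right-hand side consists entirely of nullable non-terminals.

There are no ε-productions, so no non-terminal can derive ε.
No non-terminals are nullable.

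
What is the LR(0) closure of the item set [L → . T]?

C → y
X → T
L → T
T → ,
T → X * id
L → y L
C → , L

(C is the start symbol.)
To compute CLOSURE, for each item [A → α.Bβ] where B is a non-terminal, add [B → .γ] for all productions B → γ; repeat for the newly added items until nothing changes.

Start with: [L → . T]
  [L → . T] has the dot before T: add [T → . ,], [T → . X * id]
  [T → . X * id] has the dot before X: add [X → . T]
No further items can be added.

CLOSURE = { [L → . T], [T → . ,], [T → . X * id], [X → . T] }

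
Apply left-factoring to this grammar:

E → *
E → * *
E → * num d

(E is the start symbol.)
Left-factoring transforms A → αβ₁ | αβ₂ into A → αA' and A' → β₁ | β₂
(α is the longest common prefix among the alternatives). Repeat until
no nonterminal has two alternatives with a common prefix.

Round 1: E has alternatives sharing prefix '*'. Introduce E': E → * E'
  Add: E' → ε
  Add: E' → *
  Add: E' → num d

No remaining common prefixes — done.

Resulting grammar:
E → * E'
E' → ε
E' → *
E' → num d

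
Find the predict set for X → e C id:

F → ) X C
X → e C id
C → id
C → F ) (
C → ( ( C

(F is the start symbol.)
{ 'e' }

PREDICT(X → e C id) = (FIRST(RHS) \ {ε}) ∪ (FOLLOW(X) if ε ∈ FIRST(RHS), i.e. RHS ⇒* ε)
FIRST(e C id) = { 'e' }
ε ∉ FIRST(e C id), so FOLLOW(X) is not added.
PREDICT(X → e C id) = { 'e' }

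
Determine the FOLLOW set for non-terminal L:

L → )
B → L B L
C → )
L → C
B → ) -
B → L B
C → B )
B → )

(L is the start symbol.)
{ $, ')' }

To compute FOLLOW(L), find every occurrence of L on a right-hand side N → α L β: add FIRST(β) \ {ε}, and if β is empty or nullable also add FOLLOW(N). Iterate to a fixed point.

L is the start symbol, so $ ∈ FOLLOW(L).
In B → L B L: L is followed by B L, add FIRST(B L) \ {ε} = { ')' }
In B → L B L: L is at the end, add FOLLOW(B)
In B → L B: L is followed by B, add FIRST(B) \ {ε} = { ')' }

The FOLLOW sets referred to above (computed the same way, to a fixed point):
  FOLLOW(B) = { ')' }

Taking the union: FOLLOW(L) = { $, ')' }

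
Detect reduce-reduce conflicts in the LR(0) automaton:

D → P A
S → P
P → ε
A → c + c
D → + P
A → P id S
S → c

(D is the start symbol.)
No reduce-reduce conflicts

A reduce-reduce conflict occurs when an LR(0) state has two complete items [A → α .] and [B → β .] — both call for a reduction, and with no lookahead the parser cannot choose between them.

Augment with D' → D and build the canonical LR(0) collection (I0 = CLOSURE({[D' → . D]}), then GOTO on every symbol after a dot until no new states appear). It has 14 states:
  I0: { [D → . + P], [D → . P A], [D' → . D], [P → .] }  — shift, reduce
  I1: { [D → + . P], [P → .] }  — reduce
  I2: { [D' → D .] }  — accept
  I3: { [A → . P id S], [A → . c + c], [D → P . A], [P → .] }  — shift, reduce
  I4: { [D → P A .] }  — reduce
  I5: { [A → P . id S] }  — shift
  I6: { [A → c . + c] }  — shift
  I7: { [A → c + . c] }  — shift
  I8: { [A → c + c .] }  — reduce
  I9: { [A → P id . S], [P → .], [S → . P], [S → . c] }  — shift, reduce
  I10: { [S → P .] }  — reduce
  I11: { [A → P id S .] }  — reduce
  I12: { [S → c .] }  — reduce
  I13: { [D → + P .] }  — reduce

No state contains more than one complete item.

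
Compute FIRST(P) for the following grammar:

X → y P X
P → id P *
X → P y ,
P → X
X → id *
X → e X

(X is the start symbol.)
{ 'e', 'id', 'y' }

To compute FIRST(P), examine every production with P on the left-hand side, reading each right-hand side left to right until a non-nullable symbol is reached.

FIRST sets of the other non-terminals involved (by the same procedure, iterated to a fixed point):
  FIRST(X) = { 'e', 'id', 'y' }

From P → id P *:
  - id is a terminal: add 'id' and stop
From P → X:
  - X is a non-terminal: add FIRST(X) \ {ε} = { 'e', 'id', 'y' }
    X is not nullable, so stop

Collecting: FIRST(P) = { 'e', 'id', 'y' }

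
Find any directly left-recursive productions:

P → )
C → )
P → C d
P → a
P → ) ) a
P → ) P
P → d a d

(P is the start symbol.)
Direct left recursion occurs when N → N α for some non-terminal N (the right-hand side begins with the left-hand side itself).

P → ): starts with ')'
C → ): starts with ')'
P → C d: starts with C
P → a: starts with a
P → ) ) a: starts with ')'
P → ) P: starts with ')'
P → d a d: starts with d

No direct left recursion found.

Answer: No direct left recursion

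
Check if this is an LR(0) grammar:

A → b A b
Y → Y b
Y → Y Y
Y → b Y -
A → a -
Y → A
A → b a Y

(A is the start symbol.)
A grammar is LR(0) if no state in the canonical LR(0) collection has:
  - both a shift item (dot before a terminal) and a complete item (shift-reduce conflict), or
  - two or more complete items (reduce-reduce conflict; the accept item [A' → A .] counts as a complete item here).

Augment with A' → A and build the canonical LR(0) collection (I0 = CLOSURE({[A' → . A]}), then GOTO on every symbol after a dot until no new states appear). It has 16 states:
  I0: { [A → . a -], [A → . b A b], [A → . b a Y], [A' → . A] }  — shift
  I1: { [A' → A .] }  — accept
  I2: { [A → a . -] }  — shift
  I3: { [A → . a -], [A → . b A b], [A → . b a Y], [A → b . A b], [A → b . a Y] }  — shift
  I4: { [A → b A . b] }  — shift
  I5: { [A → . a -], [A → . b A b], [A → . b a Y], [A → a . -], [A → b a . Y], [Y → . A], [Y → . Y Y], [Y → . Y b], [Y → . b Y -] }  — shift
  I6: { [A → a - .] }  — reduce
  I7: { [Y → A .] }  — reduce
  I8: { [A → . a -], [A → . b A b], [A → . b a Y], [A → b a Y .], [Y → . A], [Y → . Y Y], [Y → . Y b], [Y → . b Y -], [Y → Y . Y], [Y → Y . b] }  — shift, reduce
  I9: { [A → . a -], [A → . b A b], [A → . b a Y], [A → b . A b], [A → b . a Y], [Y → . A], [Y → . Y Y], [Y → . Y b], [Y → . b Y -], [Y → b . Y -] }  — shift
  I10: { [A → b A . b], [Y → A .] }  — shift, reduce
  I11: { [A → . a -], [A → . b A b], [A → . b a Y], [Y → . A], [Y → . Y Y], [Y → . Y b], [Y → . b Y -], [Y → Y . Y], [Y → Y . b], [Y → b Y . -] }  — shift
  I12: { [Y → b Y - .] }  — reduce
  I13: { [A → . a -], [A → . b A b], [A → . b a Y], [Y → . A], [Y → . Y Y], [Y → . Y b], [Y → . b Y -], [Y → Y . Y], [Y → Y . b], [Y → Y Y .] }  — shift, reduce
  I14: { [A → . a -], [A → . b A b], [A → . b a Y], [A → b . A b], [A → b . a Y], [Y → . A], [Y → . Y Y], [Y → . Y b], [Y → . b Y -], [Y → Y b .], [Y → b . Y -] }  — shift, reduce
  I15: { [A → b A b .] }  — reduce

Conflict in state I8:
  Shift-reduce conflict between [A → b a Y .] and [A → . a -]
So the grammar is NOT LR(0).

Answer: No. Shift-reduce conflict between [A → b a Y .] and [A → . a -]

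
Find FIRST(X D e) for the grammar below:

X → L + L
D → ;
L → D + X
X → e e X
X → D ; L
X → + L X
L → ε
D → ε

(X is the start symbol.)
{ '+', ';', 'e' }

FIRST sets of the non-terminals involved (from the grammar, by fixed-point iteration):
  FIRST(X) = { '+', ';', 'e' }

To compute FIRST(X D e), process the symbols left to right:
Symbol X is a non-terminal. Add FIRST(X) \ {ε} = { '+', ';', 'e' }
X is not nullable (ε ∉ FIRST(X)), so stop here.
FIRST(X D e) = { '+', ';', 'e' }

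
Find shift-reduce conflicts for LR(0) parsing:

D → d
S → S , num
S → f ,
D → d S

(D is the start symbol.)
Yes — I2: [D → d .] vs [S → . f ,]; I3: [D → d S .] vs [S → S . , num]

Augment with D' → D and build the canonical LR(0) collection (I0 = CLOSURE({[D' → . D]}), then GOTO on every symbol after a dot until no new states appear). It has 8 states:
  I0: { [D → . d S], [D → . d], [D' → . D] }  — shift
  I1: { [D' → D .] }  — accept
  I2: { [D → d . S], [D → d .], [S → . S , num], [S → . f ,] }  — shift, reduce
  I3: { [D → d S .], [S → S . , num] }  — shift, reduce
  I4: { [S → f . ,] }  — shift
  I5: { [S → f , .] }  — reduce
  I6: { [S → S , . num] }  — shift
  I7: { [S → S , num .] }  — reduce

I2 contains reduce item [D → d .] and shift item [S → . f ,] — shift-reduce conflict.
I3 contains reduce item [D → d S .] and shift item [S → S . , num] — shift-reduce conflict.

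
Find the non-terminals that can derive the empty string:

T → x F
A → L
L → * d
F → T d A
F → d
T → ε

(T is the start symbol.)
{ 'T' }

A non-terminal is nullable if it can derive ε (the empty string): either it has an ε-production, or it has a production whose right-hand side consists entirely of nullable non-terminals.

ε-productions: T → ε
So T is immediately nullable.
No further non-terminal can be added: every production for the remaining non-terminals contains a terminal or a non-nullable non-terminal.
Nullable = { 'T' }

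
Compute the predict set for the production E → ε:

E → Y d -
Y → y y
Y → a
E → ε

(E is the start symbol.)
{ $ }

PREDICT(E → ε) = (FIRST(RHS) \ {ε}) ∪ (FOLLOW(E) if ε ∈ FIRST(RHS), i.e. RHS ⇒* ε)
The right-hand side is ε (FIRST(ε) = { ε }), so the predict set is FOLLOW(E) = { $ }
PREDICT(E → ε) = { $ }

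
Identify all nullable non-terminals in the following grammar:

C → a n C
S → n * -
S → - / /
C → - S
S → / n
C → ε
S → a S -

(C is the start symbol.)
A non-terminal is nullable if it can derive ε (the empty string): either it has an ε-production, or it has a production whose right-hand side consists entirely of nullable non-terminals.

ε-productions: C → ε
So C is immediately nullable.
No further non-terminal can be added: every production for the remaining non-terminals contains a terminal or a non-nullable non-terminal.
Nullable = { 'C' }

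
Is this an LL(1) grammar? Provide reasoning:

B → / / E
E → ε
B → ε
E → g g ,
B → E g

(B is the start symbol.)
A grammar is LL(1) if for each non-terminal N with multiple productions, the predict sets of those productions are pairwise disjoint, where PREDICT(N → α) = (FIRST(α) \ {ε}) ∪ (FOLLOW(N) if α ⇒* ε).

Relevant sets:
  FIRST(E) = { 'g', ε }
  FOLLOW(B) = { $ }
  FOLLOW(E) = { $, 'g' }

For B:
  PREDICT(B → '/' '/' E) = { '/' }
  PREDICT(B → ε) = { $ }
  PREDICT(B → E g) = { 'g' }
For E:
  PREDICT(E → ε) = { $, 'g' }
  PREDICT(E → g g ',') = { 'g' }

Conflict found: Predict set conflict for E: { 'g' }
The grammar is NOT LL(1).

Answer: No. Predict set conflict for E: { 'g' }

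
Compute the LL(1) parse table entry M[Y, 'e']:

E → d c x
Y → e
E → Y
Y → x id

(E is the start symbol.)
To find M[Y, 'e'], we find productions for Y where 'e' is in the predict set (PREDICT(N → α) = (FIRST(α) \ {ε}) ∪ (FOLLOW(N) if α ⇒* ε)).

Y → e: PREDICT = { 'e' }
  'e' is in predict set, so this production goes in M[Y, 'e']
Y → x id: PREDICT = { 'x' }

M[Y, 'e'] = Y → e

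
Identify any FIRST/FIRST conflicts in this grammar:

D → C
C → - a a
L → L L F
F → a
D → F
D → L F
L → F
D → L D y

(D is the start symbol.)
FIRST sets of the non-terminals at (or reachable through a nullable prefix from) the front of some alternative:
  FIRST(C) = { '-' }
  FIRST(F) = { 'a' }
  FIRST(L) = { 'a' }

Productions for D:
  D → C: FIRST = { '-' }
  D → F: FIRST = { 'a' }
  D → L F: FIRST = { 'a' }
  D → L D y: FIRST = { 'a' }
Productions for L:
  L → L L F: FIRST = { 'a' }
  L → F: FIRST = { 'a' }
C, F have only one production, so no FIRST/FIRST conflict is possible there.

Conflict for D: D → F and D → L F
  Overlap: { 'a' }
Conflict for D: D → F and D → L D y
  Overlap: { 'a' }
Conflict for D: D → L F and D → L D y
  Overlap: { 'a' }
Conflict for L: L → L L F and L → F
  Overlap: { 'a' }

Answer: Yes. D → F / D → L F on { 'a' }; D → F / D → L D y on { 'a' }; D → L F / D → L D y on { 'a' }; L → L L F / L → F on { 'a' }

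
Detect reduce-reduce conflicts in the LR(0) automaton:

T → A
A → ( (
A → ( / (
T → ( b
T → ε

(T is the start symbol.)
No reduce-reduce conflicts

Augment with T' → T and build the canonical LR(0) collection (I0 = CLOSURE({[T' → . T]}), then GOTO on every symbol after a dot until no new states appear). It has 8 states:
  I0: { [A → . ( (], [A → . ( / (], [T → . ( b], [T → . A], [T → .], [T' → . T] }  — shift, reduce
  I1: { [A → ( . (], [A → ( . / (], [T → ( . b] }  — shift
  I2: { [T → A .] }  — reduce
  I3: { [T' → T .] }  — accept
  I4: { [A → ( ( .] }  — reduce
  I5: { [A → ( / . (] }  — shift
  I6: { [T → ( b .] }  — reduce
  I7: { [A → ( / ( .] }  — reduce

No state contains more than one complete item.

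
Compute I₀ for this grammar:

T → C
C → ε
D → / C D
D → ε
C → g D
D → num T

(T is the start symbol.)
{ [C → . g D], [C → .], [T → . C], [T' → . T] }

First, augment the grammar with T' → T
I₀ = CLOSURE({ [T' → . T] }):
  [T' → . T] has the dot before T: add [T → . C]
  [T → . C] has the dot before C: add [C → .], [C → . g D]
No further items can be added.

I₀ = { [C → . g D], [C → .], [T → . C], [T' → . T] }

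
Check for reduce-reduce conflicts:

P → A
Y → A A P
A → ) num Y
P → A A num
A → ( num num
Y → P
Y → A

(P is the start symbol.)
A reduce-reduce conflict occurs when an LR(0) state has two complete items [A → α .] and [B → β .] — both call for a reduction, and with no lookahead the parser cannot choose between them.

Augment with P' → P and build the canonical LR(0) collection (I0 = CLOSURE({[P' → . P]}), then GOTO on every symbol after a dot until no new states appear). It has 15 states:
  I0: { [A → . ( num num], [A → . ) num Y], [P → . A A num], [P → . A], [P' → . P] }  — shift
  I1: { [A → ( . num num] }  — shift
  I2: { [A → ) . num Y] }  — shift
  I3: { [A → . ( num num], [A → . ) num Y], [P → A . A num], [P → A .] }  — shift, reduce
  I4: { [P' → P .] }  — accept
  I5: { [P → A A . num] }  — shift
  I6: { [P → A A num .] }  — reduce
  I7: { [A → ) num . Y], [A → . ( num num], [A → . ) num Y], [P → . A A num], [P → . A], [Y → . A A P], [Y → . A], [Y → . P] }  — shift
  I8: { [A → . ( num num], [A → . ) num Y], [P → A . A num], [P → A .], [Y → A . A P], [Y → A .] }  — shift, 2 reduces
  I9: { [Y → P .] }  — reduce
  I10: { [A → ) num Y .] }  — reduce
  I11: { [A → . ( num num], [A → . ) num Y], [P → . A A num], [P → . A], [P → A A . num], [Y → A A . P] }  — shift
  I12: { [Y → A A P .] }  — reduce
  I13: { [A → ( num . num] }  — shift
  I14: { [A → ( num num .] }  — reduce

I8 contains complete items [P → A .], [Y → A .] — reduce-reduce conflict.

Answer: Yes — I8: [P → A .] vs [Y → A .]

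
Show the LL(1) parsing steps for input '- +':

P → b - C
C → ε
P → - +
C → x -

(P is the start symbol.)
LL(1) parsing maintains a stack (initially the start symbol over $) and the input. At each step: if the stack top is a terminal, match it against the current input token; if it is a non-terminal N, replace it with the RHS of M[N, lookahead] (the unique production whose predict set contains the lookahead).

Stack is shown with the top on the left.

Stack  Input  Action
--------------------
P $    - + $  output P → - +
- + $  - + $  match '-'
+ $    + $    match '+'
$      $      accept

The string is accepted.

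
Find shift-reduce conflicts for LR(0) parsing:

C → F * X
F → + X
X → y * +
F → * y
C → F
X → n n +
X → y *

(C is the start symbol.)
Augment with C' → C and build the canonical LR(0) collection (I0 = CLOSURE({[C' → . C]}), then GOTO on every symbol after a dot until no new states appear). It has 15 states:
  I0: { [C → . F * X], [C → . F], [C' → . C], [F → . * y], [F → . + X] }  — shift
  I1: { [F → * . y] }  — shift
  I2: { [F → + . X], [X → . n n +], [X → . y * +], [X → . y *] }  — shift
  I3: { [C' → C .] }  — accept
  I4: { [C → F . * X], [C → F .] }  — shift, reduce
  I5: { [C → F * . X], [X → . n n +], [X → . y * +], [X → . y *] }  — shift
  I6: { [C → F * X .] }  — reduce
  I7: { [X → n . n +] }  — shift
  I8: { [X → y . * +], [X → y . *] }  — shift
  I9: { [X → y * . +], [X → y * .] }  — shift, reduce
  I10: { [X → y * + .] }  — reduce
  I11: { [X → n n . +] }  — shift
  I12: { [X → n n + .] }  — reduce
  I13: { [F → + X .] }  — reduce
  I14: { [F → * y .] }  — reduce

I4 contains reduce item [C → F .] and shift item [C → F . * X] — shift-reduce conflict.
I9 contains reduce item [X → y * .] and shift item [X → y * . +] — shift-reduce conflict.

Answer: Yes — I4: [C → F .] vs [C → F . * X]; I9: [X → y * .] vs [X → y * . +]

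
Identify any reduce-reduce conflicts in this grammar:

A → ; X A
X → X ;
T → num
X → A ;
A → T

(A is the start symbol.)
A reduce-reduce conflict occurs when an LR(0) state has two complete items [A → α .] and [B → β .] — both call for a reduction, and with no lookahead the parser cannot choose between them.

Augment with A' → A and build the canonical LR(0) collection (I0 = CLOSURE({[A' → . A]}), then GOTO on every symbol after a dot until no new states appear). It has 10 states:
  I0: { [A → . ; X A], [A → . T], [A' → . A], [T → . num] }  — shift
  I1: { [A → . ; X A], [A → . T], [A → ; . X A], [T → . num], [X → . A ;], [X → . X ;] }  — shift
  I2: { [A' → A .] }  — accept
  I3: { [A → T .] }  — reduce
  I4: { [T → num .] }  — reduce
  I5: { [X → A . ;] }  — shift
  I6: { [A → . ; X A], [A → . T], [A → ; X . A], [T → . num], [X → X . ;] }  — shift
  I7: { [A → . ; X A], [A → . T], [A → ; . X A], [T → . num], [X → . A ;], [X → . X ;], [X → X ; .] }  — shift, reduce
  I8: { [A → ; X A .] }  — reduce
  I9: { [X → A ; .] }  — reduce

No state contains more than one complete item.

Answer: No reduce-reduce conflicts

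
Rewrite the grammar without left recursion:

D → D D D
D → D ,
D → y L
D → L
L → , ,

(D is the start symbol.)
D → y L D'
D → L D'
D' → D D D'
D' → , D'
D' → ε
L → , ,

D is directly left-recursive. The standard transformation for
  A → A α₁ | ... | A α_m | β₁ | ... | β_n
is
  A  → β₁ A' | ... | β_n A'
  A' → α₁ A' | ... | α_m A' | ε

D → y L becomes D → y L D'
D → L becomes D → L D'
D → D D D becomes D' → D D D'
D → D , becomes D' → , D'
Add D' → ε

Productions for other non-terminals are unchanged:
  L → , ,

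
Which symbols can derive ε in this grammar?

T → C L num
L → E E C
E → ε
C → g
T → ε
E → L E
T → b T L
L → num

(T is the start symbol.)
{ 'E', 'T' }

ε-productions: E → ε, T → ε
So E, T are immediately nullable.
No further non-terminal can be added: every production for the remaining non-terminals contains a terminal or a non-nullable non-terminal.
Nullable = { 'E', 'T' }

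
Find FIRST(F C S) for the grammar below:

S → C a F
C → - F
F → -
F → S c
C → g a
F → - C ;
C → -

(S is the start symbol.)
FIRST sets of the non-terminals involved (from the grammar, by fixed-point iteration):
  FIRST(F) = { '-', 'g' }

To compute FIRST(F C S), process the symbols left to right:
Symbol F is a non-terminal. Add FIRST(F) \ {ε} = { '-', 'g' }
F is not nullable (ε ∉ FIRST(F)), so stop here.
FIRST(F C S) = { '-', 'g' }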